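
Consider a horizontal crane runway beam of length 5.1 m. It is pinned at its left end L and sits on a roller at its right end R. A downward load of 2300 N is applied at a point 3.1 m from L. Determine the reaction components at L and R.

L_x = 0, L_y = 902.0 N, R_y = 1398 N

ΣM about L: R_y·5.1 − 2300·3.1 = 0 → R_y = 7130/5.1 = 1398.04 ≈ 1398 N.
ΣF_y = 0: L_y + 1398.04 − 2300 = 0 → L_y = 902.0 N.
ΣF_x = 0: no horizontal applied forces, so L_x = 0.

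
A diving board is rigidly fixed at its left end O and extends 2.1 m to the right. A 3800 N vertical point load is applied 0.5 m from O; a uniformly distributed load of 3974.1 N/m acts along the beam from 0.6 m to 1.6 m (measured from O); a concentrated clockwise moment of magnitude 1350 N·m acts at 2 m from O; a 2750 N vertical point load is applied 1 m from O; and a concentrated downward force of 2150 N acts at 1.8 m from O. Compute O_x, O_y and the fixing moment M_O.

Resultant of the distributed load: 3974.1 × 1 = 3974.1 N at 1.1 m from O.
ΣF_x = 0: O_x = 0.
ΣF_y = 0: O_y − 3800 − 3974.1·1 − 2750 − 2150 = 0 → O_y = 12670 N.
ΣM about O: M_O − 3800·0.5 − (3974.1·1)·1.1 − 1350 − 2750·1 − 2150·1.8 = 0 → M_O = 14240 N·m.

O_x = 0, O_y = 12670 N, M_O = 14240 N·m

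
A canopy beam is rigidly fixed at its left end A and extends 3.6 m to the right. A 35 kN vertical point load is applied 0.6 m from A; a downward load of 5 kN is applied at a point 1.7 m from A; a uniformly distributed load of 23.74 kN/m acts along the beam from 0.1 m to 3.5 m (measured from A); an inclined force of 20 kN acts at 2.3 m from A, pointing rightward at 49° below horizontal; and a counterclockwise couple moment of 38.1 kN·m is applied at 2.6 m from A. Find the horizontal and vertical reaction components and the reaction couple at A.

Resultant of the distributed load: 23.74 × 3.4 = 80.716 kN at 1.8 m from A.
ΣF_x = 0: A_x + 20·cos49° = 0 → A_x = -13.12 kN.
ΣF_y = 0: A_y − 35 − 5 − 23.74·3.4 − 20·sin49° = 0 → A_y = 135.8 kN.
ΣM about A: M_A − 35·0.6 − 5·1.7 − (23.74·3.4)·1.8 − 20·sin49°·2.3 + 38.1 = 0 → M_A = 171.4 kN·m.

A_x = -13.12 kN, A_y = 135.8 kN, M_A = 171.4 kN·m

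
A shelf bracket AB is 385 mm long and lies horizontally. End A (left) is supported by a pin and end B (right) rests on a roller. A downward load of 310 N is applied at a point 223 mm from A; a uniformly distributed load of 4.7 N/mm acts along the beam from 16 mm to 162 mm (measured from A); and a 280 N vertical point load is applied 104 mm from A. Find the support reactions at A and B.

A_x = 0, A_y = 862.4 N, B_y = 413.8 N

Resultant of the distributed load: 4.7 × 146 = 686.2 N at 89 mm from A.
Taking moments about A: B_y·385 − 310·223 − (4.7·146)·89 − 280·104 = 0 → B_y = 159321.8/385 = 413.823 ≈ 413.8 N.
ΣF_y = 0: A_y + 413.823 − 310 − 4.7·146 − 280 = 0 → A_y = 862.4 N.
ΣF_x = 0: no horizontal applied forces, so A_x = 0.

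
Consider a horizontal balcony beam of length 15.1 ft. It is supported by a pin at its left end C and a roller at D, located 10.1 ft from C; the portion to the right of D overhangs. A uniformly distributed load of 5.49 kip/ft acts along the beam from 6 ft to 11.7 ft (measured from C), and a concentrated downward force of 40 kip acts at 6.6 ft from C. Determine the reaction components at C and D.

Resultant of the distributed load: 5.49 × 5.7 = 31.293 kip at 8.85 ft from C.
ΣM about C: D_y·10.1 − (5.49·5.7)·8.85 − 40·6.6 = 0 → D_y = 540.94305/10.1 = 53.5587 ≈ 53.56 kip.
ΣF_y = 0: C_y + 53.5587 − 5.49·5.7 − 40 = 0 → C_y = 17.73 kip.
ΣF_x = 0: no horizontal applied forces, so C_x = 0.

C_x = 0, C_y = 17.73 kip, D_y = 53.56 kip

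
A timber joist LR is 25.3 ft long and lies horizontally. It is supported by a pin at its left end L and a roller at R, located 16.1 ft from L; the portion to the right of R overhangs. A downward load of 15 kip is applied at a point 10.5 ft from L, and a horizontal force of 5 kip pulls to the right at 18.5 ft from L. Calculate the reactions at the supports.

ΣM about L: R_y·16.1 − 15·10.5 = 0 → R_y = 157.5/16.1 = 9.78261 ≈ 9.783 kip.
ΣF_y = 0: L_y + 9.78261 − 15 = 0 → L_y = 5.217 kip.
ΣF_x = 0: L_x + 5 = 0 → L_x = -5.000 kip.

L_x = -5.000 kip, L_y = 5.217 kip, R_y = 9.783 kip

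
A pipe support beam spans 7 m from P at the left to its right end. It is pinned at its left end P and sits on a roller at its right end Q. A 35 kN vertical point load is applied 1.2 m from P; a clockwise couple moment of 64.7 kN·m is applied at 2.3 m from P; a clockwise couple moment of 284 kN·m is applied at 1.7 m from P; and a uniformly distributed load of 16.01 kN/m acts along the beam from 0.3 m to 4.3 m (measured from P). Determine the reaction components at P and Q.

Resultant of the distributed load: 16.01 × 4 = 64.04 kN at 2.3 m from P.
Moments about P: Q_y·7 − 35·1.2 − 64.7 − 284 − (16.01·4)·2.3 = 0 → Q_y = 537.992/7 = 76.856 ≈ 76.86 kN.
ΣF_y = 0: P_y + 76.856 − 35 − 16.01·4 = 0 → P_y = 22.18 kN.
ΣF_x = 0: no horizontal applied forces, so P_x = 0.

P_x = 0, P_y = 22.18 kN, Q_y = 76.86 kN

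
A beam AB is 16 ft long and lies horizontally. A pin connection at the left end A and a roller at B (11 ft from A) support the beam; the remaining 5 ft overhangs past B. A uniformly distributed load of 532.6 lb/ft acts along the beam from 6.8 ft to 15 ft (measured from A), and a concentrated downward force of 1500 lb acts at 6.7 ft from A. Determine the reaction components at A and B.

Resultant of the distributed load: 532.6 × 8.2 = 4367.32 lb at 10.9 ft from A.
ΣM about A: B_y·11 − (532.6·8.2)·10.9 − 1500·6.7 = 0 → B_y = 57653.788/11 = 5241.25 ≈ 5241 lb.
ΣF_y = 0: A_y + 5241.25 − 532.6·8.2 − 1500 = 0 → A_y = 626.1 lb.
ΣF_x = 0: no horizontal applied forces, so A_x = 0.

A_x = 0, A_y = 626.1 lb, B_y = 5241 lb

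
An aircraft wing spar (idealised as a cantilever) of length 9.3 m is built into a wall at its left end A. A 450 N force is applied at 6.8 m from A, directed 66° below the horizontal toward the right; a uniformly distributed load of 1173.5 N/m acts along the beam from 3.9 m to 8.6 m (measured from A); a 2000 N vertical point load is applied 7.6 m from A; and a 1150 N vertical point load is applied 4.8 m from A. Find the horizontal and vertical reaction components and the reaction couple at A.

Resultant of the distributed load: 1173.5 × 4.7 = 5515.45 N at 6.25 m from A.
ΣF_x = 0: A_x + 450·cos66° = 0 → A_x = -183.0 N.
ΣF_y = 0: A_y − 450·sin66° − 1173.5·4.7 − 2000 − 1150 = 0 → A_y = 9077 N.
ΣM about A: M_A − 450·sin66°·6.8 − (1173.5·4.7)·6.25 − 2000·7.6 − 1150·4.8 = 0 → M_A = 57990 N·m.

A_x = -183.0 N, A_y = 9077 N, M_A = 57990 N·m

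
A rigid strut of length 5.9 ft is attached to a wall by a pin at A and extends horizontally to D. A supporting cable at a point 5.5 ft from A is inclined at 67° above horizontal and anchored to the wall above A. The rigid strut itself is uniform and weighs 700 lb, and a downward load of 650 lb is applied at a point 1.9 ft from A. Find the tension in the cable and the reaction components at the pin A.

ΣM about A: T·sin67°·5.5 − 700·2.95 − 650·1.9 = 0 → T = 3300/(5.5·0.920505) = 651.816 ≈ 651.8 lb.
ΣF_x = 0: A_x − T·cos67° = 0 → A_x = 651.816 × 0.390731 = 254.7 lb.
ΣF_y = 0: A_y + T·sin67° − 700 − 650 = 0 → A_y = 1350 − 651.816 × 0.920505 = 750.0 lb.

T = 651.8 lb, A_x = 254.7 lb, A_y = 750.0 lb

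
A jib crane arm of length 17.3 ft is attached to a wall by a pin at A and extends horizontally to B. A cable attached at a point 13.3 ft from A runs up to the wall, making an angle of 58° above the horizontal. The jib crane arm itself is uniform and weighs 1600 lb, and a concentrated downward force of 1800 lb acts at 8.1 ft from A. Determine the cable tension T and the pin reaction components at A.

ΣM about A: T·sin58°·13.3 − 1600·8.65 − 1800·8.1 = 0 → T = 28420/(13.3·0.848048) = 2519.72 ≈ 2520 lb.
ΣF_x = 0: A_x − T·cos58° = 0 → A_x = 2519.72 × 0.529919 = 1335 lb.
ΣF_y = 0: A_y + T·sin58° − 1600 − 1800 = 0 → A_y = 3400 − 2519.72 × 0.848048 = 1263 lb.

T = 2520 lb, A_x = 1335 lb, A_y = 1263 lb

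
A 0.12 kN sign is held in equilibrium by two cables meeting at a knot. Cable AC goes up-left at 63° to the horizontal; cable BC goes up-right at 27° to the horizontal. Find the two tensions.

ΣF_x = 0: −T_AC·cos63° + T_BC·cos27° = 0 → T_BC = 0.509525·T_AC.
ΣF_y = 0: T_AC·sin63° + T_BC·sin27° = 0.12.
Substitute: T_AC·(0.891007 + 0.509525·0.45399) = 0.12 → T_AC = 0.106921 ≈ 0.1069 kN.
Then T_BC = 0.509525 × 0.106921 = 0.05448 kN.

T_AC = 0.1069 kN, T_BC = 0.05448 kN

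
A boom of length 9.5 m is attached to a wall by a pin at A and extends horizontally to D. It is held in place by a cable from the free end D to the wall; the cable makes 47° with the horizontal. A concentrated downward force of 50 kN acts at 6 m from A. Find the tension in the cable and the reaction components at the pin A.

ΣM about A: T·sin47°·9.5 − 50·6 = 0 → T = 300/(9.5·0.731354) = 43.1787 ≈ 43.18 kN.
ΣF_x = 0: A_x − T·cos47° = 0 → A_x = 43.1787 × 0.681998 = 29.45 kN.
ΣF_y = 0: A_y + T·sin47° − 50 = 0 → A_y = 50 − 43.1787 × 0.731354 = 18.42 kN.

T = 43.18 kN, A_x = 29.45 kN, A_y = 18.42 kN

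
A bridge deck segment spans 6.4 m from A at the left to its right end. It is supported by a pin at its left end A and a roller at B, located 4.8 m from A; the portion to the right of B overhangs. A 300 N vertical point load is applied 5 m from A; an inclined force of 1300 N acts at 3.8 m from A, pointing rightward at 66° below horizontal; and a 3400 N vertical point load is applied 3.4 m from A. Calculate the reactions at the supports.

A_x = -528.8 N, A_y = 1227 N, B_y = 3661 N

Moments about A: B_y·4.8 − 300·5 − 1300·sin66°·3.8 − 3400·3.4 = 0 → B_y = 17572.9/4.8 = 3661.02 ≈ 3661 N.
ΣF_y = 0: A_y + 3661.02 − 300 − 1300·sin66° − 3400 = 0 → A_y = 1227 N.
ΣF_x = 0: A_x + 1300·cos66° = 0 → A_x = -528.8 N.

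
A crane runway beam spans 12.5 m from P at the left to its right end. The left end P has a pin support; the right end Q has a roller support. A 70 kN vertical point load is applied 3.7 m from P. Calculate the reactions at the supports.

Taking moments about P: Q_y·12.5 − 70·3.7 = 0 → Q_y = 259/12.5 = 20.72 kN.
ΣF_y = 0: P_y + 20.72 − 70 = 0 → P_y = 49.28 kN.
ΣF_x = 0: no horizontal applied forces, so P_x = 0.

P_x = 0, P_y = 49.28 kN, Q_y = 20.72 kN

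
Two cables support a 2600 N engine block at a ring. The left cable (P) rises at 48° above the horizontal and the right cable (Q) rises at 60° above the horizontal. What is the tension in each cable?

ΣF_x = 0: −T_P·cos48° + T_Q·cos60° = 0 → T_Q = 1.33826·T_P.
ΣF_y = 0: T_P·sin48° + T_Q·sin60° = 2600.
Substitute: T_P·(0.743145 + 1.33826·0.866025) = 2600 → T_P = 1366.9 ≈ 1367 N.
Then T_Q = 1.33826 × 1366.9 = 1829 N.

T_P = 1367 N, T_Q = 1829 N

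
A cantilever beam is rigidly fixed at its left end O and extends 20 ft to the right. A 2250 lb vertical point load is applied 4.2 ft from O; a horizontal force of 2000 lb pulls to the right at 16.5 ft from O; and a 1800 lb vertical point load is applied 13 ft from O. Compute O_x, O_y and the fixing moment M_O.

O_x = -2000 lb, O_y = 4050 lb, M_O = 32850 lb·ft

ΣF_x = 0: O_x + 2000 = 0 → O_x = -2000 lb.
ΣF_y = 0: O_y − 2250 − 1800 = 0 → O_y = 4050 lb.
ΣM about O: M_O − 2250·4.2 − 1800·13 = 0 → M_O = 32850 lb·ft.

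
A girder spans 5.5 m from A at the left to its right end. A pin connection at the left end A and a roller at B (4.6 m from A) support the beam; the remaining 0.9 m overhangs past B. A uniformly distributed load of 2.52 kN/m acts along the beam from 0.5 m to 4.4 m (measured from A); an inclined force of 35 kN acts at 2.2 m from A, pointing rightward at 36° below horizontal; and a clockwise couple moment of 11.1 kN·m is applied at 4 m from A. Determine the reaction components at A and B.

A_x = -28.32 kN, A_y = 12.91 kN, B_y = 17.49 kN

Resultant of the distributed load: 2.52 × 3.9 = 9.828 kN at 2.45 m from A.
Taking moments about A: B_y·4.6 − (2.52·3.9)·2.45 − 35·sin36°·2.2 − 11.1 = 0 → B_y = 80.4381/4.6 = 17.4865 ≈ 17.49 kN.
ΣF_y = 0: A_y + 17.4865 − 2.52·3.9 − 35·sin36° = 0 → A_y = 12.91 kN.
ΣF_x = 0: A_x + 35·cos36° = 0 → A_x = -28.32 kN.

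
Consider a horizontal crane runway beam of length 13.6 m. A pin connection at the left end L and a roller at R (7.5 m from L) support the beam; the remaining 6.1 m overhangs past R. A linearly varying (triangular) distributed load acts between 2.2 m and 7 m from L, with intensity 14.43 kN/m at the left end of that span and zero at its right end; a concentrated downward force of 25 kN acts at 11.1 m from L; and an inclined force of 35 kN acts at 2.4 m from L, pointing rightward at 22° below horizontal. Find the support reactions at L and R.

Resultant of the triangular load: ½ × 14.43 × 4.8 = 34.632 kN, acting at 3.8 m from L (one-third of the span from the peak).
Moments about L: R_y·7.5 − (½·14.43·4.8)·3.8 − 25·11.1 − 35·sin22°·2.4 = 0 → R_y = 440.569/7.5 = 58.7425 ≈ 58.74 kN.
ΣF_y = 0: L_y + 58.7425 − ½·14.43·4.8 − 25 − 35·sin22° = 0 → L_y = 14.00 kN.
ΣF_x = 0: L_x + 35·cos22° = 0 → L_x = -32.45 kN.

L_x = -32.45 kN, L_y = 14.00 kN, R_y = 58.74 kN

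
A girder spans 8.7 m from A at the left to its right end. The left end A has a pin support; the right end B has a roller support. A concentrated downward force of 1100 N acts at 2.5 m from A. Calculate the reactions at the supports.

Moments about A: B_y·8.7 − 1100·2.5 = 0 → B_y = 2750/8.7 = 316.092 ≈ 316.1 N.
ΣF_y = 0: A_y + 316.092 − 1100 = 0 → A_y = 783.9 N.
ΣF_x = 0: no horizontal applied forces, so A_x = 0.

A_x = 0, A_y = 783.9 N, B_y = 316.1 N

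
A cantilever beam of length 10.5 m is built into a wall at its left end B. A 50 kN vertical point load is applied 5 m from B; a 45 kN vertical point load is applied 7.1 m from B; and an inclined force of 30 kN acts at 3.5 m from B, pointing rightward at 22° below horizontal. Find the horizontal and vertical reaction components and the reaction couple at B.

ΣF_x = 0: B_x + 30·cos22° = 0 → B_x = -27.82 kN.
ΣF_y = 0: B_y − 50 − 45 − 30·sin22° = 0 → B_y = 106.2 kN.
ΣM about B: M_B − 50·5 − 45·7.1 − 30·sin22°·3.5 = 0 → M_B = 608.8 kN·m.

B_x = -27.82 kN, B_y = 106.2 kN, M_B = 608.8 kN·m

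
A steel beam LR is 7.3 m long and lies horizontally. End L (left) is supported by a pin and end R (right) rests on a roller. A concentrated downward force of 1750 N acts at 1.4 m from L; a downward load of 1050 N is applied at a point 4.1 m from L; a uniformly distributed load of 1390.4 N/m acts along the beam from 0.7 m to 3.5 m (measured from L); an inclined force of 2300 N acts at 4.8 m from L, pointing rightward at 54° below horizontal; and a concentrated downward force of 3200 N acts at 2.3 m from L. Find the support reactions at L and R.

L_x = -1352 N, L_y = 7477 N, R_y = 4277 N

Resultant of the distributed load: 1390.4 × 2.8 = 3893.12 N at 2.1 m from L.
ΣM about L: R_y·7.3 − 1750·1.4 − 1050·4.1 − (1390.4·2.8)·2.1 − 2300·sin54°·4.8 − 3200·2.3 = 0 → R_y = 31222.1/7.3 = 4277 N.
ΣF_y = 0: L_y + 4277 − 1750 − 1050 − 1390.4·2.8 − 2300·sin54° − 3200 = 0 → L_y = 7477 N.
ΣF_x = 0: L_x + 2300·cos54° = 0 → L_x = -1352 N.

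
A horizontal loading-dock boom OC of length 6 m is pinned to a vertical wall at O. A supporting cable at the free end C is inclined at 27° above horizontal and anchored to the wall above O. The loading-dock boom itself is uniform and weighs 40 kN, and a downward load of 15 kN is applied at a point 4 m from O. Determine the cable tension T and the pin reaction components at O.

T = 66.08 kN, O_x = 58.88 kN, O_y = 25.00 kN

ΣM about O: T·sin27°·6 − 40·3 − 15·4 = 0 → T = 180/(6·0.45399) = 66.0808 ≈ 66.08 kN.
ΣF_x = 0: O_x − T·cos27° = 0 → O_x = 66.0808 × 0.891007 = 58.88 kN.
ΣF_y = 0: O_y + T·sin27° − 40 − 15 = 0 → O_y = 55 − 66.0808 × 0.45399 = 25.00 kN.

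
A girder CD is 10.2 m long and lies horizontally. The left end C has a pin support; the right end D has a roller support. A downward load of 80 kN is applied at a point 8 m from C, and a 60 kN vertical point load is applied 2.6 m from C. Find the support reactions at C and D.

ΣM about C: D_y·10.2 − 80·8 − 60·2.6 = 0 → D_y = 796/10.2 = 78.0392 ≈ 78.04 kN.
ΣF_y = 0: C_y + 78.0392 − 80 − 60 = 0 → C_y = 61.96 kN.
ΣF_x = 0: no horizontal applied forces, so C_x = 0.

C_x = 0, C_y = 61.96 kN, D_y = 78.04 kN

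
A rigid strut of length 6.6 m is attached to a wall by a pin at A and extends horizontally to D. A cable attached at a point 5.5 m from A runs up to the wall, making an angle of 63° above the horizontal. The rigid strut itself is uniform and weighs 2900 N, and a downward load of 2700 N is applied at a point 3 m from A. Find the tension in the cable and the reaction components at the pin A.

T = 3606 N, A_x = 1637 N, A_y = 2387 N

ΣM about A: T·sin63°·5.5 − 2900·3.3 − 2700·3 = 0 → T = 17670/(5.5·0.891007) = 3605.73 ≈ 3606 N.
ΣF_x = 0: A_x − T·cos63° = 0 → A_x = 3605.73 × 0.45399 = 1637 N.
ΣF_y = 0: A_y + T·sin63° − 2900 − 2700 = 0 → A_y = 5600 − 3605.73 × 0.891007 = 2387 N.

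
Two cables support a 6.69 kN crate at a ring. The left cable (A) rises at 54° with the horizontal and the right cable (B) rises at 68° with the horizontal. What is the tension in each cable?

T_A = 2.955 kN, T_B = 4.637 kN

ΣF_x = 0: −T_A·cos54° + T_B·cos68° = 0 → T_B = 1.56907·T_A.
ΣF_y = 0: T_A·sin54° + T_B·sin68° = 6.69.
Substitute: T_A·(0.809017 + 1.56907·0.927184) = 6.69 → T_A = 2.95516 ≈ 2.955 kN.
Then T_B = 1.56907 × 2.95516 = 4.637 kN.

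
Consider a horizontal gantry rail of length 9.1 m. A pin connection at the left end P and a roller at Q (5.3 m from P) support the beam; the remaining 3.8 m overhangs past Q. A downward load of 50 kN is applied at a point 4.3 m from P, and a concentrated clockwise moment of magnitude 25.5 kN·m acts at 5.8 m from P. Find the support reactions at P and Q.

ΣM about P: Q_y·5.3 − 50·4.3 − 25.5 = 0 → Q_y = 240.5/5.3 = 45.3774 ≈ 45.38 kN.
ΣF_y = 0: P_y + 45.3774 − 50 = 0 → P_y = 4.623 kN.
ΣF_x = 0: no horizontal applied forces, so P_x = 0.

P_x = 0, P_y = 4.623 kN, Q_y = 45.38 kN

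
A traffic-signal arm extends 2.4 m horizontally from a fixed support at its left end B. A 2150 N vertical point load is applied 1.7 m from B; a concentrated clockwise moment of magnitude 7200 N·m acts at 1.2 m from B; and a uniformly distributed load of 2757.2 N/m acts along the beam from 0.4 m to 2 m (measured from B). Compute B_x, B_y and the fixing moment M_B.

Resultant of the distributed load: 2757.2 × 1.6 = 4411.52 N at 1.2 m from B.
ΣF_x = 0: B_x = 0.
ΣF_y = 0: B_y − 2150 − 2757.2·1.6 = 0 → B_y = 6562 N.
ΣM about B: M_B − 2150·1.7 − 7200 − (2757.2·1.6)·1.2 = 0 → M_B = 16150 N·m.

B_x = 0, B_y = 6562 N, M_B = 16150 N·m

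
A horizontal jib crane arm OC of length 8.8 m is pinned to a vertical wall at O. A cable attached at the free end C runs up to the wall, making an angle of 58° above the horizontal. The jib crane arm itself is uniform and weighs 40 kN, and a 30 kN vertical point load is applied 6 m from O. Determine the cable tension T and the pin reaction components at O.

T = 47.70 kN, O_x = 25.28 kN, O_y = 29.55 kN

ΣM about O: T·sin58°·8.8 − 40·4.4 − 30·6 = 0 → T = 356/(8.8·0.848048) = 47.7031 ≈ 47.70 kN.
ΣF_x = 0: O_x − T·cos58° = 0 → O_x = 47.7031 × 0.529919 = 25.28 kN.
ΣF_y = 0: O_y + T·sin58° − 40 − 30 = 0 → O_y = 70 − 47.7031 × 0.848048 = 29.55 kN.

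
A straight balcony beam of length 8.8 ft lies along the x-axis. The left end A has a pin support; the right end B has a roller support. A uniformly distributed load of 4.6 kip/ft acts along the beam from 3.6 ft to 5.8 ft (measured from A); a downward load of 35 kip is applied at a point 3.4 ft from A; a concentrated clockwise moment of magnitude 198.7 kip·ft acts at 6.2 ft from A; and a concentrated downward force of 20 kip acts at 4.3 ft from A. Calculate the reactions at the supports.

A_x = 0, A_y = 13.84 kip, B_y = 51.28 kip

Resultant of the distributed load: 4.6 × 2.2 = 10.12 kip at 4.7 ft from A.
Moments about A: B_y·8.8 − (4.6·2.2)·4.7 − 35·3.4 − 198.7 − 20·4.3 = 0 → B_y = 451.264/8.8 = 51.28 kip.
ΣF_y = 0: A_y + 51.28 − 4.6·2.2 − 35 − 20 = 0 → A_y = 13.84 kip.
ΣF_x = 0: no horizontal applied forces, so A_x = 0.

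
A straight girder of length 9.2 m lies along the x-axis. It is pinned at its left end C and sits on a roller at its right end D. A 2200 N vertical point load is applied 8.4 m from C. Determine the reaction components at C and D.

Moments about C: D_y·9.2 − 2200·8.4 = 0 → D_y = 18480/9.2 = 2008.7 ≈ 2009 N.
ΣF_y = 0: C_y + 2008.7 − 2200 = 0 → C_y = 191.3 N.
ΣF_x = 0: no horizontal applied forces, so C_x = 0.

C_x = 0, C_y = 191.3 N, D_y = 2009 N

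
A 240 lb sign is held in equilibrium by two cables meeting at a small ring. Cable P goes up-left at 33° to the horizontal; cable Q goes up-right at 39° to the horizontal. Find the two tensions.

T_P = 196.1 lb, T_Q = 211.6 lb

ΣF_x = 0: −T_P·cos33° + T_Q·cos39° = 0 → T_Q = 1.07917·T_P.
ΣF_y = 0: T_P·sin33° + T_Q·sin39° = 240.
Substitute: T_P·(0.544639 + 1.07917·0.62932) = 240 → T_P = 196.113 ≈ 196.1 lb.
Then T_Q = 1.07917 × 196.113 = 211.6 lb.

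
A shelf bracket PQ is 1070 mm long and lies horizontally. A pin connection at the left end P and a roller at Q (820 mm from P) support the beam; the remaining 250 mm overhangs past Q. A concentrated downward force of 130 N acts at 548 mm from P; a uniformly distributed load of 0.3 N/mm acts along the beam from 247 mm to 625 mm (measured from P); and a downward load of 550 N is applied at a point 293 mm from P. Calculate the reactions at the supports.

P_x = 0, P_y = 449.7 N, Q_y = 343.7 N

Resultant of the distributed load: 0.3 × 378 = 113.4 N at 436 mm from P.
Moments about P: Q_y·820 − 130·548 − (0.3·378)·436 − 550·293 = 0 → Q_y = 281832.4/820 = 343.698 ≈ 343.7 N.
ΣF_y = 0: P_y + 343.698 − 130 − 0.3·378 − 550 = 0 → P_y = 449.7 N.
ΣF_x = 0: no horizontal applied forces, so P_x = 0.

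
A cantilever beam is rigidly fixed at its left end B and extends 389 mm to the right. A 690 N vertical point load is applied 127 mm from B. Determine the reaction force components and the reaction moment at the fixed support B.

ΣF_x = 0: B_x = 0.
ΣF_y = 0: B_y − 690 = 0 → B_y = 690.0 N.
ΣM about B: M_B − 690·127 = 0 → M_B = 87630 N·mm.

B_x = 0, B_y = 690.0 N, M_B = 87630 N·mm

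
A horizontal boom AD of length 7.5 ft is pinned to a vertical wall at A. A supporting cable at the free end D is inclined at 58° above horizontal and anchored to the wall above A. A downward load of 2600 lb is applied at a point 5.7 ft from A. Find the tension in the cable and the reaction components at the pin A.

T = 2330 lb, A_x = 1235 lb, A_y = 624.0 lb

ΣM about A: T·sin58°·7.5 − 2600·5.7 = 0 → T = 14820/(7.5·0.848048) = 2330.06 ≈ 2330 lb.
ΣF_x = 0: A_x − T·cos58° = 0 → A_x = 2330.06 × 0.529919 = 1235 lb.
ΣF_y = 0: A_y + T·sin58° − 2600 = 0 → A_y = 2600 − 2330.06 × 0.848048 = 624.0 lb.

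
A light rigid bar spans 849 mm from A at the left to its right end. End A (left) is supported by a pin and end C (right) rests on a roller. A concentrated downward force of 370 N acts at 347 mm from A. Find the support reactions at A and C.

A_x = 0, A_y = 218.8 N, C_y = 151.2 N

Taking moments about A: C_y·849 − 370·347 = 0 → C_y = 128390/849 = 151.225 ≈ 151.2 N.
ΣF_y = 0: A_y + 151.225 − 370 = 0 → A_y = 218.8 N.
ΣF_x = 0: no horizontal applied forces, so A_x = 0.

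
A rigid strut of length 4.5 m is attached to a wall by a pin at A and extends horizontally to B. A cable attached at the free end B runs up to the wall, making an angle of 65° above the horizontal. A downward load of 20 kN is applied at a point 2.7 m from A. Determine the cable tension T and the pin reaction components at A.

T = 13.24 kN, A_x = 5.596 kN, A_y = 8.000 kN

ΣM about A: T·sin65°·4.5 − 20·2.7 = 0 → T = 54/(4.5·0.906308) = 13.2405 ≈ 13.24 kN.
ΣF_x = 0: A_x − T·cos65° = 0 → A_x = 13.2405 × 0.422618 = 5.596 kN.
ΣF_y = 0: A_y + T·sin65° − 20 = 0 → A_y = 20 − 13.2405 × 0.906308 = 8.000 kN.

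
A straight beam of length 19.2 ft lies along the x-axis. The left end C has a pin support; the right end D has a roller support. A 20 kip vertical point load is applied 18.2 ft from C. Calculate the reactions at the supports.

C_x = 0, C_y = 1.042 kip, D_y = 18.96 kip

ΣM about C: D_y·19.2 − 20·18.2 = 0 → D_y = 364/19.2 = 18.9583 ≈ 18.96 kip.
ΣF_y = 0: C_y + 18.9583 − 20 = 0 → C_y = 1.042 kip.
ΣF_x = 0: no horizontal applied forces, so C_x = 0.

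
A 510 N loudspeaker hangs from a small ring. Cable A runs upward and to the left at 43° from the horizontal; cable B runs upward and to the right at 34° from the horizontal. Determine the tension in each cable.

ΣF_x = 0: −T_A·cos43° + T_B·cos34° = 0 → T_B = 0.882172·T_A.
ΣF_y = 0: T_A·sin43° + T_B·sin34° = 510.
Substitute: T_A·(0.681998 + 0.882172·0.559193) = 510 → T_A = 433.931 ≈ 433.9 N.
Then T_B = 0.882172 × 433.931 = 382.8 N.

T_A = 433.9 N, T_B = 382.8 N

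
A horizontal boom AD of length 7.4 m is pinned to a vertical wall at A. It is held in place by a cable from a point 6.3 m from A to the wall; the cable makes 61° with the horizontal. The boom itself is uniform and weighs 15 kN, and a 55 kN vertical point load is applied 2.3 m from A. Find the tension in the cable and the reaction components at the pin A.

T = 33.03 kN, A_x = 16.01 kN, A_y = 41.11 kN

ΣM about A: T·sin61°·6.3 − 15·3.7 − 55·2.3 = 0 → T = 182/(6.3·0.87462) = 33.0302 ≈ 33.03 kN.
ΣF_x = 0: A_x − T·cos61° = 0 → A_x = 33.0302 × 0.48481 = 16.01 kN.
ΣF_y = 0: A_y + T·sin61° − 15 − 55 = 0 → A_y = 70 − 33.0302 × 0.87462 = 41.11 kN.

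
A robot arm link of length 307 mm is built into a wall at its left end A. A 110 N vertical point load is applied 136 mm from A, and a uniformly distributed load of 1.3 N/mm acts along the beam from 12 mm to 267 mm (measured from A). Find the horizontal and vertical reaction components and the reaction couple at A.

A_x = 0, A_y = 441.5 N, M_A = 61200 N·mm

Resultant of the distributed load: 1.3 × 255 = 331.5 N at 139.5 mm from A.
ΣF_x = 0: A_x = 0.
ΣF_y = 0: A_y − 110 − 1.3·255 = 0 → A_y = 441.5 N.
ΣM about A: M_A − 110·136 − (1.3·255)·139.5 = 0 → M_A = 61200 N·mm.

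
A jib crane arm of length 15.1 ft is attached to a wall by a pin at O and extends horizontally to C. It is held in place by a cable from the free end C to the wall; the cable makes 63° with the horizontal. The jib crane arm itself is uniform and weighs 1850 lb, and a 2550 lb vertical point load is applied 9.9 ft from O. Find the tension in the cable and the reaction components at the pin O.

ΣM about O: T·sin63°·15.1 − 1850·7.55 − 2550·9.9 = 0 → T = 39212.5/(15.1·0.891007) = 2914.52 ≈ 2915 lb.
ΣF_x = 0: O_x − T·cos63° = 0 → O_x = 2914.52 × 0.45399 = 1323 lb.
ΣF_y = 0: O_y + T·sin63° − 1850 − 2550 = 0 → O_y = 4400 − 2914.52 × 0.891007 = 1803 lb.

T = 2915 lb, O_x = 1323 lb, O_y = 1803 lb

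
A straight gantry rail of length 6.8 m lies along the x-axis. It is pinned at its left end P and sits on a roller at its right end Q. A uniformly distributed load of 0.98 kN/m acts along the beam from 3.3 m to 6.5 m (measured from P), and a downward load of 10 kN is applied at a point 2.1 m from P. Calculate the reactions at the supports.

Resultant of the distributed load: 0.98 × 3.2 = 3.136 kN at 4.9 m from P.
Moments about P: Q_y·6.8 − (0.98·3.2)·4.9 − 10·2.1 = 0 → Q_y = 36.3664/6.8 = 5.348 kN.
ΣF_y = 0: P_y + 5.348 − 0.98·3.2 − 10 = 0 → P_y = 7.788 kN.
ΣF_x = 0: no horizontal applied forces, so P_x = 0.

P_x = 0, P_y = 7.788 kN, Q_y = 5.348 kN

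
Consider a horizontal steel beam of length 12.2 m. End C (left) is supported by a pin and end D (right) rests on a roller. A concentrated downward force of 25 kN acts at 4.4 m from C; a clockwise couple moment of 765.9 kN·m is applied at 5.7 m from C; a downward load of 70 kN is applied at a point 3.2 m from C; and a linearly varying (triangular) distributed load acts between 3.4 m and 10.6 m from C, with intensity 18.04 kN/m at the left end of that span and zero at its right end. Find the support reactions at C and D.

Resultant of the triangular load: ½ × 18.04 × 7.2 = 64.944 kN, acting at 5.8 m from C (one-third of the span from the peak).
Moments about C: D_y·12.2 − 25·4.4 − 765.9 − 70·3.2 − (½·18.04·7.2)·5.8 = 0 → D_y = 1476.5752/12.2 = 121.031 ≈ 121.0 kN.
ΣF_y = 0: C_y + 121.031 − 25 − 70 − ½·18.04·7.2 = 0 → C_y = 38.91 kN.
ΣF_x = 0: no horizontal applied forces, so C_x = 0.

C_x = 0, C_y = 38.91 kN, D_y = 121.0 kN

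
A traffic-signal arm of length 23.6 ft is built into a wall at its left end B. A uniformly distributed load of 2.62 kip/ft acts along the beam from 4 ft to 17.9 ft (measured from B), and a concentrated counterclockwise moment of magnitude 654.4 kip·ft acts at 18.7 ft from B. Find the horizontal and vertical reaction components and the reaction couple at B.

B_x = 0, B_y = 36.42 kip, M_B = -255.6 kip·ft

Resultant of the distributed load: 2.62 × 13.9 = 36.418 kip at 10.95 ft from B.
ΣF_x = 0: B_x = 0.
ΣF_y = 0: B_y − 2.62·13.9 = 0 → B_y = 36.42 kip.
ΣM about B: M_B − (2.62·13.9)·10.95 + 654.4 = 0 → M_B = -255.6 kip·ft.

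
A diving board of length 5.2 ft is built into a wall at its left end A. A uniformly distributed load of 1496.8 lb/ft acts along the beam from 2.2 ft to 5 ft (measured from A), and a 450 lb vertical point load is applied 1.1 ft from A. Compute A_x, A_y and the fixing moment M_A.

A_x = 0, A_y = 4641 lb, M_A = 15580 lb·ft

Resultant of the distributed load: 1496.8 × 2.8 = 4191.04 lb at 3.6 ft from A.
ΣF_x = 0: A_x = 0.
ΣF_y = 0: A_y − 1496.8·2.8 − 450 = 0 → A_y = 4641 lb.
ΣM about A: M_A − (1496.8·2.8)·3.6 − 450·1.1 = 0 → M_A = 15580 lb·ft.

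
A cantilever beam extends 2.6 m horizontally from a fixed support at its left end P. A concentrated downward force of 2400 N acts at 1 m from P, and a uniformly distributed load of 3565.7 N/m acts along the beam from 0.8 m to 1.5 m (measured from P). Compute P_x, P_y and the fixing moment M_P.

Resultant of the distributed load: 3565.7 × 0.7 = 2495.99 N at 1.15 m from P.
ΣF_x = 0: P_x = 0.
ΣF_y = 0: P_y − 2400 − 3565.7·0.7 = 0 → P_y = 4896 N.
ΣM about P: M_P − 2400·1 − (3565.7·0.7)·1.15 = 0 → M_P = 5270 N·m.

P_x = 0, P_y = 4896 N, M_P = 5270 N·m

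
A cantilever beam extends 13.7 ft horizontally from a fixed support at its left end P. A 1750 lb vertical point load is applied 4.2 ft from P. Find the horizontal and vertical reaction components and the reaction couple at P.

ΣF_x = 0: P_x = 0.
ΣF_y = 0: P_y − 1750 = 0 → P_y = 1750 lb.
ΣM about P: M_P − 1750·4.2 = 0 → M_P = 7350 lb·ft.

P_x = 0, P_y = 1750 lb, M_P = 7350 lb·ft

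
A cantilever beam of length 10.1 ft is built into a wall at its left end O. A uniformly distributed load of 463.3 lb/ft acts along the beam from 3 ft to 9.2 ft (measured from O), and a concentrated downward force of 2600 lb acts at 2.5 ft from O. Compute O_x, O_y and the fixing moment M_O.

O_x = 0, O_y = 5472 lb, M_O = 24020 lb·ft

Resultant of the distributed load: 463.3 × 6.2 = 2872.46 lb at 6.1 ft from O.
ΣF_x = 0: O_x = 0.
ΣF_y = 0: O_y − 463.3·6.2 − 2600 = 0 → O_y = 5472 lb.
ΣM about O: M_O − (463.3·6.2)·6.1 − 2600·2.5 = 0 → M_O = 24020 lb·ft.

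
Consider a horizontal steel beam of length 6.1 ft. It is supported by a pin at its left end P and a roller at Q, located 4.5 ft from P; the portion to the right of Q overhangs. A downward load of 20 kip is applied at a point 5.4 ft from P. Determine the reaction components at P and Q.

Moments about P: Q_y·4.5 − 20·5.4 = 0 → Q_y = 108/4.5 = 24.00 kip.
ΣF_y = 0: P_y + 24 − 20 = 0 → P_y = -4.000 kip.
ΣF_x = 0: no horizontal applied forces, so P_x = 0.

P_x = 0, P_y = -4.000 kip, Q_y = 24.00 kip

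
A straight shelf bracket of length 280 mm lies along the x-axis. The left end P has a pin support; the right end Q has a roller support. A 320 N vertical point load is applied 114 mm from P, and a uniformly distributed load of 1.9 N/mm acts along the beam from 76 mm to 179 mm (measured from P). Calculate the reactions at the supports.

Resultant of the distributed load: 1.9 × 103 = 195.7 N at 127.5 mm from P.
Moments about P: Q_y·280 − 320·114 − (1.9·103)·127.5 = 0 → Q_y = 61431.75/280 = 219.399 ≈ 219.4 N.
ΣF_y = 0: P_y + 219.399 − 320 − 1.9·103 = 0 → P_y = 296.3 N.
ΣF_x = 0: no horizontal applied forces, so P_x = 0.

P_x = 0, P_y = 296.3 N, Q_y = 219.4 N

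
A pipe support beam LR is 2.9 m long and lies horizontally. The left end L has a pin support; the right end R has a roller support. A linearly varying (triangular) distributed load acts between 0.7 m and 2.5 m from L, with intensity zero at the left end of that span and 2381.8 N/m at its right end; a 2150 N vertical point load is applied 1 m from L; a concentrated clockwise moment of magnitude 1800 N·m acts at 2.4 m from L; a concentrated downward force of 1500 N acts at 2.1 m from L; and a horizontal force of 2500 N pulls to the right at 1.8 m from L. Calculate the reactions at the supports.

Resultant of the triangular load: ½ × 2381.8 × 1.8 = 2143.62 N, acting at 1.9 m from L (one-third of the span from the peak).
ΣM about L: R_y·2.9 − (½·2381.8·1.8)·1.9 − 2150·1 − 1800 − 1500·2.1 = 0 → R_y = 11172.878/2.9 = 3852.72 ≈ 3853 N.
ΣF_y = 0: L_y + 3852.72 − ½·2381.8·1.8 − 2150 − 1500 = 0 → L_y = 1941 N.
ΣF_x = 0: L_x + 2500 = 0 → L_x = -2500 N.

L_x = -2500 N, L_y = 1941 N, R_y = 3853 N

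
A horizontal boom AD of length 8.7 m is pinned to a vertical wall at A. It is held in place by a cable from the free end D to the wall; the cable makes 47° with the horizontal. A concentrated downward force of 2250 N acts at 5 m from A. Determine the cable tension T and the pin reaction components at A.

T = 1768 N, A_x = 1206 N, A_y = 956.9 N

ΣM about A: T·sin47°·8.7 − 2250·5 = 0 → T = 11250/(8.7·0.731354) = 1768.1 ≈ 1768 N.
ΣF_x = 0: A_x − T·cos47° = 0 → A_x = 1768.1 × 0.681998 = 1206 N.
ΣF_y = 0: A_y + T·sin47° − 2250 = 0 → A_y = 2250 − 1768.1 × 0.731354 = 956.9 N.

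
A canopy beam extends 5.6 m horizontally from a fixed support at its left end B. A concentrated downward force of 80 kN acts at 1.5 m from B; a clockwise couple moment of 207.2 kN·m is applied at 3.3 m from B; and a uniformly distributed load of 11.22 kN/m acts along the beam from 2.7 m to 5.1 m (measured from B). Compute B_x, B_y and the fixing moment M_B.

B_x = 0, B_y = 106.9 kN, M_B = 432.2 kN·m

Resultant of the distributed load: 11.22 × 2.4 = 26.928 kN at 3.9 m from B.
ΣF_x = 0: B_x = 0.
ΣF_y = 0: B_y − 80 − 11.22·2.4 = 0 → B_y = 106.9 kN.
ΣM about B: M_B − 80·1.5 − 207.2 − (11.22·2.4)·3.9 = 0 → M_B = 432.2 kN·m.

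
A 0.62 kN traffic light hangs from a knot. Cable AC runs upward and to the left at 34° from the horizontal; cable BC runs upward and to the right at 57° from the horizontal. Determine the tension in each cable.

T_AC = 0.3377 kN, T_BC = 0.5141 kN

ΣF_x = 0: −T_AC·cos34° + T_BC·cos57° = 0 → T_BC = 1.52218·T_AC.
ΣF_y = 0: T_AC·sin34° + T_BC·sin57° = 0.62.
Substitute: T_AC·(0.559193 + 1.52218·0.838671) = 0.62 → T_AC = 0.337727 ≈ 0.3377 kN.
Then T_BC = 1.52218 × 0.337727 = 0.5141 kN.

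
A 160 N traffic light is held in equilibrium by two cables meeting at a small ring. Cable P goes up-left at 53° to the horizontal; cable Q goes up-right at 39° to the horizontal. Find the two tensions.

T_P = 124.4 N, T_Q = 96.35 N

ΣF_x = 0: −T_P·cos53° + T_Q·cos39° = 0 → T_Q = 0.774391·T_P.
ΣF_y = 0: T_P·sin53° + T_Q·sin39° = 160.
Substitute: T_P·(0.798636 + 0.774391·0.62932) = 160 → T_P = 124.419 ≈ 124.4 N.
Then T_Q = 0.774391 × 124.419 = 96.35 N.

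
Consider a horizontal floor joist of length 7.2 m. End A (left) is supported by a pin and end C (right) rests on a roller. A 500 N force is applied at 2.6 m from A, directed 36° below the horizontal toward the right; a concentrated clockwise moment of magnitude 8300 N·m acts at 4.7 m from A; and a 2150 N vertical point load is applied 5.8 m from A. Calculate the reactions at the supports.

ΣM about A: C_y·7.2 − 500·sin36°·2.6 − 8300 − 2150·5.8 = 0 → C_y = 21534.1/7.2 = 2990.85 ≈ 2991 N.
ΣF_y = 0: A_y + 2990.85 − 500·sin36° − 2150 = 0 → A_y = -547.0 N.
ΣF_x = 0: A_x + 500·cos36° = 0 → A_x = -404.5 N.

A_x = -404.5 N, A_y = -547.0 N, C_y = 2991 N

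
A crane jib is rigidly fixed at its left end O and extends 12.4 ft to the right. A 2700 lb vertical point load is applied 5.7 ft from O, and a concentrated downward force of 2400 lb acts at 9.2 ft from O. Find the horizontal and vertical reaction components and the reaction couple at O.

O_x = 0, O_y = 5100 lb, M_O = 37470 lb·ft

ΣF_x = 0: O_x = 0.
ΣF_y = 0: O_y − 2700 − 2400 = 0 → O_y = 5100 lb.
ΣM about O: M_O − 2700·5.7 − 2400·9.2 = 0 → M_O = 37470 lb·ft.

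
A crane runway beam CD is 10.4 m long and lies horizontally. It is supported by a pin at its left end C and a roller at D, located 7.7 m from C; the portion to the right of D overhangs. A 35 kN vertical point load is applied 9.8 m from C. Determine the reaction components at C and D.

Moments about C: D_y·7.7 − 35·9.8 = 0 → D_y = 343/7.7 = 44.5455 ≈ 44.55 kN.
ΣF_y = 0: C_y + 44.5455 − 35 = 0 → C_y = -9.545 kN.
ΣF_x = 0: no horizontal applied forces, so C_x = 0.

C_x = 0, C_y = -9.545 kN, D_y = 44.55 kN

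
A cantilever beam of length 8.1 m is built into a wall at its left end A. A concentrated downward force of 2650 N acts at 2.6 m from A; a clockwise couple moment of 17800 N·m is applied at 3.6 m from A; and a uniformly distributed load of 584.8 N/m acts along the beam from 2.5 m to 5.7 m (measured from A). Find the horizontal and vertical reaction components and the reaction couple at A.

A_x = 0, A_y = 4521 N, M_A = 32360 N·m

Resultant of the distributed load: 584.8 × 3.2 = 1871.36 N at 4.1 m from A.
ΣF_x = 0: A_x = 0.
ΣF_y = 0: A_y − 2650 − 584.8·3.2 = 0 → A_y = 4521 N.
ΣM about A: M_A − 2650·2.6 − 17800 − (584.8·3.2)·4.1 = 0 → M_A = 32360 N·m.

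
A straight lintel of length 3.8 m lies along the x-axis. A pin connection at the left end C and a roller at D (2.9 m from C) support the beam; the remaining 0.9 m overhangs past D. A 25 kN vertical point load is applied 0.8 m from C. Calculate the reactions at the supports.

C_x = 0, C_y = 18.10 kN, D_y = 6.897 kN

ΣM about C: D_y·2.9 − 25·0.8 = 0 → D_y = 20/2.9 = 6.89655 ≈ 6.897 kN.
ΣF_y = 0: C_y + 6.89655 − 25 = 0 → C_y = 18.10 kN.
ΣF_x = 0: no horizontal applied forces, so C_x = 0.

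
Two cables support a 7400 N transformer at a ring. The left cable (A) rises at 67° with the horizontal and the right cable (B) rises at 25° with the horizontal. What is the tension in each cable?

T_A = 6711 N, T_B = 2893 N

ΣF_x = 0: −T_A·cos67° + T_B·cos25° = 0 → T_B = 0.431124·T_A.
ΣF_y = 0: T_A·sin67° + T_B·sin25° = 7400.
Substitute: T_A·(0.920505 + 0.431124·0.422618) = 7400 → T_A = 6710.77 ≈ 6711 N.
Then T_B = 0.431124 × 6710.77 = 2893 N.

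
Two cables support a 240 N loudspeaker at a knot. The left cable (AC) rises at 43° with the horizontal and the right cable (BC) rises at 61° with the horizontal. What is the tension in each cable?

ΣF_x = 0: −T_AC·cos43° + T_BC·cos61° = 0 → T_BC = 1.50854·T_AC.
ΣF_y = 0: T_AC·sin43° + T_BC·sin61° = 240.
Substitute: T_AC·(0.681998 + 1.50854·0.87462) = 240 → T_AC = 119.916 ≈ 119.9 N.
Then T_BC = 1.50854 × 119.916 = 180.9 N.

T_AC = 119.9 N, T_BC = 180.9 N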